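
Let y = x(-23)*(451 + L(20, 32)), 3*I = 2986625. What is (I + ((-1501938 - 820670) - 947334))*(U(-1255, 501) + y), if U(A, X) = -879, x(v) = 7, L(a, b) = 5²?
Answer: -16737312053/3 ≈ -5.5791e+9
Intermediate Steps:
L(a, b) = 25
I = 2986625/3 (I = (⅓)*2986625 = 2986625/3 ≈ 9.9554e+5)
y = 3332 (y = 7*(451 + 25) = 7*476 = 3332)
(I + ((-1501938 - 820670) - 947334))*(U(-1255, 501) + y) = (2986625/3 + ((-1501938 - 820670) - 947334))*(-879 + 3332) = (2986625/3 + (-2322608 - 947334))*2453 = (2986625/3 - 3269942)*2453 = -6823201/3*2453 = -16737312053/3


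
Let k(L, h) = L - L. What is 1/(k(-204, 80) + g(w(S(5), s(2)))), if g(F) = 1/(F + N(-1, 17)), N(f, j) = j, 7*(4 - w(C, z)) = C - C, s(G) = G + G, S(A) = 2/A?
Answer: 21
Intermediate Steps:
s(G) = 2*G
k(L, h) = 0
w(C, z) = 4 (w(C, z) = 4 - (C - C)/7 = 4 - ⅐*0 = 4 + 0 = 4)
g(F) = 1/(17 + F) (g(F) = 1/(F + 17) = 1/(17 + F))
1/(k(-204, 80) + g(w(S(5), s(2)))) = 1/(0 + 1/(17 + 4)) = 1/(0 + 1/21) = 1/(1/21) = 21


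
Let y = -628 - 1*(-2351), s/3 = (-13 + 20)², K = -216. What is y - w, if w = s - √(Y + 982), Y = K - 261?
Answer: 1576 + √505 ≈ 1598.5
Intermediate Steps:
Y = -477 (Y = -216 - 261 = -477)
s = 147 (s = 3*(-13 + 20)² = 3*7² = 3*49 = 147)
y = 1723 (y = -628 + 2351 = 1723)
w = 147 - √505 (w = 147 - √(-477 + 982) = 147 - √505 ≈ 124.53)
y - w = 1723 - (147 - √505) = 1723 + (-147 + √505) = 1576 + √505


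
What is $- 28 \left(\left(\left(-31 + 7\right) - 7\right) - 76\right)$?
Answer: $2996$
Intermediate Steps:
$- 28 \left(\left(\left(-31 + 7\right) - 7\right) - 76\right) = - 28 \left(\left(-24 - 7\right) - 76\right) = - 28 \left(-31 - 76\right) = \left(-28\right) \left(-107\right) = 2996$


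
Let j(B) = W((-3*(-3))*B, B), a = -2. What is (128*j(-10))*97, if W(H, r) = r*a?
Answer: 248320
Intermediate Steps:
W(H, r) = -2*r (W(H, r) = r*(-2) = -2*r)
j(B) = -2*B
(128*j(-10))*97 = (128*(-2*(-10)))*97 = (128*20)*97 = 2560*97 = 248320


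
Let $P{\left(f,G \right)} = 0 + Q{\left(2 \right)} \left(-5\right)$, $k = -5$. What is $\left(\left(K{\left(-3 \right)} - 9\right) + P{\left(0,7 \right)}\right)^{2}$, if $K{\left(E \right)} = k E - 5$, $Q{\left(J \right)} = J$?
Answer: $81$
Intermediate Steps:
$P{\left(f,G \right)} = -10$ ($P{\left(f,G \right)} = 0 + 2 \left(-5\right) = 0 - 10 = -10$)
$K{\left(E \right)} = -5 - 5 E$ ($K{\left(E \right)} = - 5 E - 5 = -5 - 5 E$)
$\left(\left(K{\left(-3 \right)} - 9\right) + P{\left(0,7 \right)}\right)^{2} = \left(\left(\left(-5 - -15\right) - 9\right) - 10\right)^{2} = \left(\left(\left(-5 + 15\right) - 9\right) - 10\right)^{2} = \left(\left(10 - 9\right) - 10\right)^{2} = \left(1 - 10\right)^{2} = \left(-9\right)^{2} = 81$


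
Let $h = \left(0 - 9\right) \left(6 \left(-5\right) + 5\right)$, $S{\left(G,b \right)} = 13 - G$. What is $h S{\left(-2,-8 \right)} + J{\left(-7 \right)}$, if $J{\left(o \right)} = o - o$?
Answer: $3375$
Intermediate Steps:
$J{\left(o \right)} = 0$
$h = 225$ ($h = - 9 \left(-30 + 5\right) = \left(-9\right) \left(-25\right) = 225$)
$h S{\left(-2,-8 \right)} + J{\left(-7 \right)} = 225 \left(13 - -2\right) + 0 = 225 \left(13 + 2\right) + 0 = 225 \cdot 15 + 0 = 3375 + 0 = 3375$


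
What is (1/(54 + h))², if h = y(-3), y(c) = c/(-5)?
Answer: 25/74529 ≈ 0.00033544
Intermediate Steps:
y(c) = -c/5 (y(c) = c*(-⅕) = -c/5)
h = ⅗ (h = -⅕*(-3) = ⅗ ≈ 0.60000)
(1/(54 + h))² = (1/(54 + ⅗))² = (1/(273/5))² = (5/273)² = 25/74529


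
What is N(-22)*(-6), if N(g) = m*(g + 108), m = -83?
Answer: 42828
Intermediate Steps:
N(g) = -8964 - 83*g (N(g) = -83*(g + 108) = -83*(108 + g) = -8964 - 83*g)
N(-22)*(-6) = (-8964 - 83*(-22))*(-6) = (-8964 + 1826)*(-6) = -7138*(-6) = 42828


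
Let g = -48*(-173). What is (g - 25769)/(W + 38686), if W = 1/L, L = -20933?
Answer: -365594845/809814037 ≈ -0.45146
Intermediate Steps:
W = -1/20933 (W = 1/(-20933) = -1/20933 ≈ -4.7771e-5)
g = 8304
(g - 25769)/(W + 38686) = (8304 - 25769)/(-1/20933 + 38686) = -17465/809814037/20933 = -17465*20933/809814037 = -365594845/809814037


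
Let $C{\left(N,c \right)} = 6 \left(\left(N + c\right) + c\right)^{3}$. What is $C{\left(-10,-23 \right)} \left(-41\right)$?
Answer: $43201536$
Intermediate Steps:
$C{\left(N,c \right)} = 6 \left(N + 2 c\right)^{3}$
$C{\left(-10,-23 \right)} \left(-41\right) = 6 \left(-10 + 2 \left(-23\right)\right)^{3} \left(-41\right) = 6 \left(-10 - 46\right)^{3} \left(-41\right) = 6 \left(-56\right)^{3} \left(-41\right) = 6 \left(-175616\right) \left(-41\right) = \left(-1053696\right) \left(-41\right) = 43201536$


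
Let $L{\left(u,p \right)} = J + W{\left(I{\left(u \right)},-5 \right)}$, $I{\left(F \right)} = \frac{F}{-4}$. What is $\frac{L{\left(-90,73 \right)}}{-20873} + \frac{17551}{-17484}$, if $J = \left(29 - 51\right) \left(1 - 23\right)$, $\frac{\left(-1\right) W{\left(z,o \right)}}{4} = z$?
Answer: $- \frac{373230719}{364943532} \approx -1.0227$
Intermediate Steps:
$I{\left(F \right)} = - \frac{F}{4}$ ($I{\left(F \right)} = F \left(- \frac{1}{4}\right) = - \frac{F}{4}$)
$W{\left(z,o \right)} = - 4 z$
$J = 484$ ($J = \left(-22\right) \left(-22\right) = 484$)
$L{\left(u,p \right)} = 484 + u$ ($L{\left(u,p \right)} = 484 - 4 \left(- \frac{u}{4}\right) = 484 + u$)
$\frac{L{\left(-90,73 \right)}}{-20873} + \frac{17551}{-17484} = \frac{484 - 90}{-20873} + \frac{17551}{-17484} = 394 \left(- \frac{1}{20873}\right) + 17551 \left(- \frac{1}{17484}\right) = - \frac{394}{20873} - \frac{17551}{17484} = - \frac{373230719}{364943532}$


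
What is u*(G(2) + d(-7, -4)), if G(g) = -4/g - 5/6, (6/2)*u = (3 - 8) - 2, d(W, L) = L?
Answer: 287/18 ≈ 15.944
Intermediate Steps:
u = -7/3 (u = ((3 - 8) - 2)/3 = (-5 - 2)/3 = (⅓)*(-7) = -7/3 ≈ -2.3333)
G(g) = -⅚ - 4/g (G(g) = -4/g - 5*⅙ = -4/g - ⅚ = -⅚ - 4/g)
u*(G(2) + d(-7, -4)) = -7*((-⅚ - 4/2) - 4)/3 = -7*((-⅚ - 4*½) - 4)/3 = -7*((-⅚ - 2) - 4)/3 = -7*(-17/6 - 4)/3 = -7/3*(-41/6) = 287/18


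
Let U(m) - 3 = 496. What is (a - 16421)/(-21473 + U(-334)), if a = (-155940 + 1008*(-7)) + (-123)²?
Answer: 82144/10487 ≈ 7.8329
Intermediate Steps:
U(m) = 499 (U(m) = 3 + 496 = 499)
a = -147867 (a = (-155940 - 7056) + 15129 = -162996 + 15129 = -147867)
(a - 16421)/(-21473 + U(-334)) = (-147867 - 16421)/(-21473 + 499) = -164288/(-20974) = -164288*(-1/20974) = 82144/10487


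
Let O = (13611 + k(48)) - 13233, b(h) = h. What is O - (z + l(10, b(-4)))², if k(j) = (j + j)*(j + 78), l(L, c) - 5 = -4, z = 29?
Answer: 11574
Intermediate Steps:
l(L, c) = 1 (l(L, c) = 5 - 4 = 1)
k(j) = 2*j*(78 + j) (k(j) = (2*j)*(78 + j) = 2*j*(78 + j))
O = 12474 (O = (13611 + 2*48*(78 + 48)) - 13233 = (13611 + 2*48*126) - 13233 = (13611 + 12096) - 13233 = 25707 - 13233 = 12474)
O - (z + l(10, b(-4)))² = 12474 - (29 + 1)² = 12474 - 1*30² = 12474 - 1*900 = 12474 - 900 = 11574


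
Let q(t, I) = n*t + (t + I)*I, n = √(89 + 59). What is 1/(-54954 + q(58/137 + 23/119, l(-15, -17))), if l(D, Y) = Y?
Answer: -3633019194497/198637074721767271 - 163894059*√37/397274149443534542 ≈ -1.8292e-5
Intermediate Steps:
n = 2*√37 (n = √148 = 2*√37 ≈ 12.166)
q(t, I) = I*(I + t) + 2*t*√37 (q(t, I) = (2*√37)*t + (t + I)*I = 2*t*√37 + (I + t)*I = 2*t*√37 + I*(I + t) = I*(I + t) + 2*t*√37)
1/(-54954 + q(58/137 + 23/119, l(-15, -17))) = 1/(-54954 + ((-17)² - 17*(58/137 + 23/119) + 2*(58/137 + 23/119)*√37)) = 1/(-54954 + (289 - 17*(58*(1/137) + 23*(1/119)) + 2*(58*(1/137) + 23*(1/119))*√37)) = 1/(-54954 + (289 - 17*(58/137 + 23/119) + 2*(58/137 + 23/119)*√37)) = 1/(-54954 + (289 - 17*10053/16303 + 2*(10053/16303)*√37)) = 1/(-54954 + (289 - 10053/959 + 20106*√37/16303)) = 1/(-54954 + (267098/959 + 20106*√37/16303)) = 1/(-52433788/959 + 20106*√37/16303)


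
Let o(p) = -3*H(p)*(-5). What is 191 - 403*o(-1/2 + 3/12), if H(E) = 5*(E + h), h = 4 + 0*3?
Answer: -452611/4 ≈ -1.1315e+5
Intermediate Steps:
h = 4 (h = 4 + 0 = 4)
H(E) = 20 + 5*E (H(E) = 5*(E + 4) = 5*(4 + E) = 20 + 5*E)
o(p) = 300 + 75*p (o(p) = -3*(20 + 5*p)*(-5) = (-60 - 15*p)*(-5) = 300 + 75*p)
191 - 403*o(-1/2 + 3/12) = 191 - 403*(300 + 75*(-1/2 + 3/12)) = 191 - 403*(300 + 75*(-1*½ + 3*(1/12))) = 191 - 403*(300 + 75*(-½ + ¼)) = 191 - 403*(300 + 75*(-¼)) = 191 - 403*(300 - 75/4) = 191 - 403*1125/4 = 191 - 453375/4 = -452611/4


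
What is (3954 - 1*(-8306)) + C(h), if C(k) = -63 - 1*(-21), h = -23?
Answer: 12218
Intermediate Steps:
C(k) = -42 (C(k) = -63 + 21 = -42)
(3954 - 1*(-8306)) + C(h) = (3954 - 1*(-8306)) - 42 = (3954 + 8306) - 42 = 12260 - 42 = 12218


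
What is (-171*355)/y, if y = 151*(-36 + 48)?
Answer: -20235/604 ≈ -33.502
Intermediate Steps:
y = 1812 (y = 151*12 = 1812)
(-171*355)/y = -171*355/1812 = -60705*1/1812 = -20235/604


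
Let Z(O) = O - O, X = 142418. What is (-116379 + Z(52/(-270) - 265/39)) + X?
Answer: 26039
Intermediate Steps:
Z(O) = 0
(-116379 + Z(52/(-270) - 265/39)) + X = (-116379 + 0) + 142418 = -116379 + 142418 = 26039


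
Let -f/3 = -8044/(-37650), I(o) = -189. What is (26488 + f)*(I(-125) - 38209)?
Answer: -6382061618844/6275 ≈ -1.0171e+9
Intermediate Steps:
f = -4022/6275 (f = -(-24132)/(-37650) = -(-24132)*(-1)/37650 = -3*4022/18825 = -4022/6275 ≈ -0.64096)
(26488 + f)*(I(-125) - 38209) = (26488 - 4022/6275)*(-189 - 38209) = (166208178/6275)*(-38398) = -6382061618844/6275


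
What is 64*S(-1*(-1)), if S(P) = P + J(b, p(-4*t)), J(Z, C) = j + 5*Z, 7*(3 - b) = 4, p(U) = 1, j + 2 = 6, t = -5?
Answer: 7680/7 ≈ 1097.1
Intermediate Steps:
j = 4 (j = -2 + 6 = 4)
b = 17/7 (b = 3 - 1/7*4 = 3 - 4/7 = 17/7 ≈ 2.4286)
J(Z, C) = 4 + 5*Z
S(P) = 113/7 + P (S(P) = P + (4 + 5*(17/7)) = P + (4 + 85/7) = P + 113/7 = 113/7 + P)
64*S(-1*(-1)) = 64*(113/7 - 1*(-1)) = 64*(113/7 + 1) = 64*(120/7) = 7680/7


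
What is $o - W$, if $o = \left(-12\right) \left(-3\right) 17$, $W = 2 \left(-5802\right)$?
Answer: $12216$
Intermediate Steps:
$W = -11604$
$o = 612$ ($o = 36 \cdot 17 = 612$)
$o - W = 612 - -11604 = 612 + 11604 = 12216$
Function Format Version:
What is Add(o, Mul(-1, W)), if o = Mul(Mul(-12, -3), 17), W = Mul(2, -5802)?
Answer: 12216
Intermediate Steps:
W = -11604
o = 612 (o = Mul(36, 17) = 612)
Add(o, Mul(-1, W)) = Add(612, Mul(-1, -11604)) = Add(612, 11604) = 12216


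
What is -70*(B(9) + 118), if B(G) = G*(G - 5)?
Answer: -10780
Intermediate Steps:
B(G) = G*(-5 + G)
-70*(B(9) + 118) = -70*(9*(-5 + 9) + 118) = -70*(9*4 + 118) = -70*(36 + 118) = -70*154 = -10780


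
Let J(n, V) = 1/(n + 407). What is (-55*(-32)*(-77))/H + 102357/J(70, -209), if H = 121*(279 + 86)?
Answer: 3564172873/73 ≈ 4.8824e+7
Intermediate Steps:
H = 44165 (H = 121*365 = 44165)
J(n, V) = 1/(407 + n)
(-55*(-32)*(-77))/H + 102357/J(70, -209) = (-55*(-32)*(-77))/44165 + 102357/(1/(407 + 70)) = (1760*(-77))*(1/44165) + 102357/(1/477) = -135520*1/44165 + 102357/(1/477) = -224/73 + 102357*477 = -224/73 + 48824289 = 3564172873/73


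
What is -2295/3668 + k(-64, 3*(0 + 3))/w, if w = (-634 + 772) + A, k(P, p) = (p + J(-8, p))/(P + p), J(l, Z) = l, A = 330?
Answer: -7384621/11801790 ≈ -0.62572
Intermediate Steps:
k(P, p) = (-8 + p)/(P + p) (k(P, p) = (p - 8)/(P + p) = (-8 + p)/(P + p))
w = 468 (w = (-634 + 772) + 330 = 138 + 330 = 468)
-2295/3668 + k(-64, 3*(0 + 3))/w = -2295/3668 + ((-8 + 3*(0 + 3))/(-64 + 3*(0 + 3)))/468 = -2295*1/3668 + ((-8 + 3*3)/(-64 + 3*3))*(1/468) = -2295/3668 + ((-8 + 9)/(-64 + 9))*(1/468) = -2295/3668 + (1/(-55))*(1/468) = -2295/3668 - 1/55*1*(1/468) = -2295/3668 - 1/55*1/468 = -2295/3668 - 1/25740 = -7384621/11801790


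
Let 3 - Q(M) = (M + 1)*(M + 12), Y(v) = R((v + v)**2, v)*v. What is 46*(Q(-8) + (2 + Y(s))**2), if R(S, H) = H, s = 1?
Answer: 1840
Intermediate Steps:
Y(v) = v**2 (Y(v) = v*v = v**2)
Q(M) = 3 - (1 + M)*(12 + M) (Q(M) = 3 - (M + 1)*(M + 12) = 3 - (1 + M)*(12 + M))
46*(Q(-8) + (2 + Y(s))**2) = 46*((-9 - 1*(-8)**2 - 13*(-8)) + (2 + 1**2)**2) = 46*((-9 - 1*64 + 104) + (2 + 1)**2) = 46*((-9 - 64 + 104) + 3**2) = 46*(31 + 9) = 46*40 = 1840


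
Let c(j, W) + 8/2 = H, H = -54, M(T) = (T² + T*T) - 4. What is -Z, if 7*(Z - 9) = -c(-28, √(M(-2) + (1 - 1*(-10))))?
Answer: -121/7 ≈ -17.286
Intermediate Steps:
M(T) = -4 + 2*T² (M(T) = (T² + T²) - 4 = 2*T² - 4 = -4 + 2*T²)
c(j, W) = -58 (c(j, W) = -4 - 54 = -58)
Z = 121/7 (Z = 9 + (-1*(-58))/7 = 9 + (⅐)*58 = 9 + 58/7 = 121/7 ≈ 17.286)
-Z = -1*121/7 = -121/7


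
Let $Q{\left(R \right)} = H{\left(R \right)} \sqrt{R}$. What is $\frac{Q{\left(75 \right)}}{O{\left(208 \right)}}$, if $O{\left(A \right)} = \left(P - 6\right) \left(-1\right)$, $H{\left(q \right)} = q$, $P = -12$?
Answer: $\frac{125 \sqrt{3}}{6} \approx 36.084$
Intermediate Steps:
$O{\left(A \right)} = 18$ ($O{\left(A \right)} = \left(-12 - 6\right) \left(-1\right) = \left(-18\right) \left(-1\right) = 18$)
$Q{\left(R \right)} = R^{\frac{3}{2}}$ ($Q{\left(R \right)} = R \sqrt{R} = R^{\frac{3}{2}}$)
$\frac{Q{\left(75 \right)}}{O{\left(208 \right)}} = \frac{75^{\frac{3}{2}}}{18} = 375 \sqrt{3} \cdot \frac{1}{18} = \frac{125 \sqrt{3}}{6}$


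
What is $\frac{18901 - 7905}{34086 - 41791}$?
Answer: $- \frac{10996}{7705} \approx -1.4271$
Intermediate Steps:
$\frac{18901 - 7905}{34086 - 41791} = \frac{10996}{-7705} = 10996 \left(- \frac{1}{7705}\right) = - \frac{10996}{7705}$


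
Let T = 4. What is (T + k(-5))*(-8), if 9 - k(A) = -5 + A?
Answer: -184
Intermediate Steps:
k(A) = 14 - A (k(A) = 9 - (-5 + A) = 9 + (5 - A) = 14 - A)
(T + k(-5))*(-8) = (4 + (14 - 1*(-5)))*(-8) = (4 + (14 + 5))*(-8) = (4 + 19)*(-8) = 23*(-8) = -184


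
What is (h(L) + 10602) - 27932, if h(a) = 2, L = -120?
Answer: -17328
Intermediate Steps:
(h(L) + 10602) - 27932 = (2 + 10602) - 27932 = 10604 - 27932 = -17328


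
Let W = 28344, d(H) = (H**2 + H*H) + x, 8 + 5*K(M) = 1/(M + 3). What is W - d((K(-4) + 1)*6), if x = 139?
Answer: 703973/25 ≈ 28159.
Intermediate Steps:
K(M) = -8/5 + 1/(5*(3 + M)) (K(M) = -8/5 + 1/(5*(M + 3)) = -8/5 + 1/(5*(3 + M)))
d(H) = 139 + 2*H**2 (d(H) = (H**2 + H*H) + 139 = (H**2 + H**2) + 139 = 2*H**2 + 139 = 139 + 2*H**2)
W - d((K(-4) + 1)*6) = 28344 - (139 + 2*(((-23 - 8*(-4))/(5*(3 - 4)) + 1)*6)**2) = 28344 - (139 + 2*(((1/5)*(-23 + 32)/(-1) + 1)*6)**2) = 28344 - (139 + 2*(((1/5)*(-1)*9 + 1)*6)**2) = 28344 - (139 + 2*((-9/5 + 1)*6)**2) = 28344 - (139 + 2*(-4/5*6)**2) = 28344 - (139 + 2*(-24/5)**2) = 28344 - (139 + 2*(576/25)) = 28344 - (139 + 1152/25) = 28344 - 1*4627/25 = 28344 - 4627/25 = 703973/25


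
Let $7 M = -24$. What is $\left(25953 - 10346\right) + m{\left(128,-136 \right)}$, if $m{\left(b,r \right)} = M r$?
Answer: $\frac{112513}{7} \approx 16073.0$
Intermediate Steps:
$M = - \frac{24}{7}$ ($M = \frac{1}{7} \left(-24\right) = - \frac{24}{7} \approx -3.4286$)
$m{\left(b,r \right)} = - \frac{24 r}{7}$
$\left(25953 - 10346\right) + m{\left(128,-136 \right)} = \left(25953 - 10346\right) - - \frac{3264}{7} = 15607 + \frac{3264}{7} = \frac{112513}{7}$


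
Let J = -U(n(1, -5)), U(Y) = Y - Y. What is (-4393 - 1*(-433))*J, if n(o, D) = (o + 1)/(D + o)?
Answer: 0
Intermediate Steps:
n(o, D) = (1 + o)/(D + o)
U(Y) = 0
J = 0 (J = -1*0 = 0)
(-4393 - 1*(-433))*J = (-4393 - 1*(-433))*0 = (-4393 + 433)*0 = -3960*0 = 0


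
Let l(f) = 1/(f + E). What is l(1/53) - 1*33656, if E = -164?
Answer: -292504349/8691 ≈ -33656.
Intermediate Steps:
l(f) = 1/(-164 + f) (l(f) = 1/(f - 164) = 1/(-164 + f))
l(1/53) - 1*33656 = 1/(-164 + 1/53) - 1*33656 = 1/(-164 + 1/53) - 33656 = 1/(-8691/53) - 33656 = -53/8691 - 33656 = -292504349/8691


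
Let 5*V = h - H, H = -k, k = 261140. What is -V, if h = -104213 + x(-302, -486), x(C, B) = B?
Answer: -156441/5 ≈ -31288.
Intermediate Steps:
H = -261140 (H = -1*261140 = -261140)
h = -104699 (h = -104213 - 486 = -104699)
V = 156441/5 (V = (-104699 - 1*(-261140))/5 = (-104699 + 261140)/5 = (1/5)*156441 = 156441/5 ≈ 31288.)
-V = -1*156441/5 = -156441/5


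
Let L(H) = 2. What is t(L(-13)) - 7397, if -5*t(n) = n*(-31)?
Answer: -36923/5 ≈ -7384.6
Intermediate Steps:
t(n) = 31*n/5 (t(n) = -n*(-31)/5 = -(-31)*n/5 = 31*n/5)
t(L(-13)) - 7397 = (31/5)*2 - 7397 = 62/5 - 7397 = -36923/5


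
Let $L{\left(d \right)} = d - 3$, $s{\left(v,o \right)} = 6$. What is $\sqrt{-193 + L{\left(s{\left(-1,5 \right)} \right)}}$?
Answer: $i \sqrt{190} \approx 13.784 i$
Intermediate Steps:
$L{\left(d \right)} = -3 + d$ ($L{\left(d \right)} = d - 3 = -3 + d$)
$\sqrt{-193 + L{\left(s{\left(-1,5 \right)} \right)}} = \sqrt{-193 + \left(-3 + 6\right)} = \sqrt{-193 + 3} = \sqrt{-190} = i \sqrt{190}$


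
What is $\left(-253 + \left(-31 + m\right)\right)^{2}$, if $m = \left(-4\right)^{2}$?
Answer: $71824$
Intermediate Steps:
$m = 16$
$\left(-253 + \left(-31 + m\right)\right)^{2} = \left(-253 + \left(-31 + 16\right)\right)^{2} = \left(-253 - 15\right)^{2} = \left(-268\right)^{2} = 71824$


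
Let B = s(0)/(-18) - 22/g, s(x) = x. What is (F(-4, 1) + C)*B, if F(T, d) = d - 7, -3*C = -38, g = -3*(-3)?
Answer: -440/27 ≈ -16.296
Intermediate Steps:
g = 9
C = 38/3 (C = -⅓*(-38) = 38/3 ≈ 12.667)
F(T, d) = -7 + d
B = -22/9 (B = 0/(-18) - 22/9 = 0*(-1/18) - 22*⅑ = 0 - 22/9 = -22/9 ≈ -2.4444)
(F(-4, 1) + C)*B = ((-7 + 1) + 38/3)*(-22/9) = (-6 + 38/3)*(-22/9) = (20/3)*(-22/9) = -440/27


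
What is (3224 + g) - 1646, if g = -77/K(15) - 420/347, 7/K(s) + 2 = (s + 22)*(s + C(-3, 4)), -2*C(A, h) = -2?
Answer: -1704884/347 ≈ -4913.2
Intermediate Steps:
C(A, h) = 1 (C(A, h) = -½*(-2) = 1)
K(s) = 7/(-2 + (1 + s)*(22 + s)) (K(s) = 7/(-2 + (s + 22)*(s + 1)) = 7/(-2 + (22 + s)*(1 + s)) = 7/(-2 + (1 + s)*(22 + s)))
g = -2252450/347 (g = -77/(7/(20 + 15² + 23*15)) - 420/347 = -77/(7/(20 + 225 + 345)) - 420*1/347 = -77/(7/590) - 420/347 = -77/(7*(1/590)) - 420/347 = -77/7/590 - 420/347 = -77*590/7 - 420/347 = -6490 - 420/347 = -2252450/347 ≈ -6491.2)
(3224 + g) - 1646 = (3224 - 2252450/347) - 1646 = -1133722/347 - 1646 = -1704884/347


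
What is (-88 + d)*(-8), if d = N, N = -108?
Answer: 1568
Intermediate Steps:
d = -108
(-88 + d)*(-8) = (-88 - 108)*(-8) = -196*(-8) = 1568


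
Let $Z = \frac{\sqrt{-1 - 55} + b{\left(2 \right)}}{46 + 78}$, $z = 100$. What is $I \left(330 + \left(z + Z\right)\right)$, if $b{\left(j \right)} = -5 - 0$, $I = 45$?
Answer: $\frac{2399175}{124} + \frac{45 i \sqrt{14}}{62} \approx 19348.0 + 2.7157 i$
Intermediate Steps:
$b{\left(j \right)} = -5$ ($b{\left(j \right)} = -5 + 0 = -5$)
$Z = - \frac{5}{124} + \frac{i \sqrt{14}}{62}$ ($Z = \frac{\sqrt{-1 - 55} - 5}{46 + 78} = \frac{\sqrt{-56} - 5}{124} = \left(2 i \sqrt{14} - 5\right) \frac{1}{124} = \left(-5 + 2 i \sqrt{14}\right) \frac{1}{124} = - \frac{5}{124} + \frac{i \sqrt{14}}{62} \approx -0.040323 + 0.060349 i$)
$I \left(330 + \left(z + Z\right)\right) = 45 \left(330 + \left(100 - \left(\frac{5}{124} - \frac{i \sqrt{14}}{62}\right)\right)\right) = 45 \left(330 + \left(\frac{12395}{124} + \frac{i \sqrt{14}}{62}\right)\right) = 45 \left(\frac{53315}{124} + \frac{i \sqrt{14}}{62}\right) = \frac{2399175}{124} + \frac{45 i \sqrt{14}}{62}$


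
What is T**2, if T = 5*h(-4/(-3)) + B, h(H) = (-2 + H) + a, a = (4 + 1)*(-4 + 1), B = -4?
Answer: 61009/9 ≈ 6778.8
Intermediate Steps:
a = -15 (a = 5*(-3) = -15)
h(H) = -17 + H (h(H) = (-2 + H) - 15 = -17 + H)
T = -247/3 (T = 5*(-17 - 4/(-3)) - 4 = 5*(-17 - 4*(-1/3)) - 4 = 5*(-17 + 4/3) - 4 = 5*(-47/3) - 4 = -235/3 - 4 = -247/3 ≈ -82.333)
T**2 = (-247/3)**2 = 61009/9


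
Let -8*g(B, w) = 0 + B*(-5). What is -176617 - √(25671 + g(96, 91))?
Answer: -176617 - 3*√2859 ≈ -1.7678e+5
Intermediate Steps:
g(B, w) = 5*B/8 (g(B, w) = -(0 + B*(-5))/8 = -(0 - 5*B)/8 = -(-5)*B/8 = 5*B/8)
-176617 - √(25671 + g(96, 91)) = -176617 - √(25671 + (5/8)*96) = -176617 - √(25671 + 60) = -176617 - √25731 = -176617 - 3*√2859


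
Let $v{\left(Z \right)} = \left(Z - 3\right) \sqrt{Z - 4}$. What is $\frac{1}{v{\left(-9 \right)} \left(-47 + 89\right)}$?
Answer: $\frac{i \sqrt{13}}{6552} \approx 0.0005503 i$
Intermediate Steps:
$v{\left(Z \right)} = \sqrt{-4 + Z} \left(-3 + Z\right)$ ($v{\left(Z \right)} = \left(-3 + Z\right) \sqrt{-4 + Z} = \sqrt{-4 + Z} \left(-3 + Z\right)$)
$\frac{1}{v{\left(-9 \right)} \left(-47 + 89\right)} = \frac{1}{\sqrt{-4 - 9} \left(-3 - 9\right) \left(-47 + 89\right)} = \frac{1}{\sqrt{-13} \left(-12\right) 42} = \frac{1}{i \sqrt{13} \left(-12\right) 42} = \frac{1}{- 12 i \sqrt{13} \cdot 42} = \frac{1}{\left(-504\right) i \sqrt{13}} = \frac{i \sqrt{13}}{6552}$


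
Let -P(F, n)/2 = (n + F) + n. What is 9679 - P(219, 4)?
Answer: 10133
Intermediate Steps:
P(F, n) = -4*n - 2*F (P(F, n) = -2*((n + F) + n) = -2*((F + n) + n) = -2*(F + 2*n) = -4*n - 2*F)
9679 - P(219, 4) = 9679 - (-4*4 - 2*219) = 9679 - (-16 - 438) = 9679 - 1*(-454) = 9679 + 454 = 10133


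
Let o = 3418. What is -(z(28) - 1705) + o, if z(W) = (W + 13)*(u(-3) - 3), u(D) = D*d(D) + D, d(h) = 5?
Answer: 5984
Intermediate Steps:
u(D) = 6*D (u(D) = D*5 + D = 5*D + D = 6*D)
z(W) = -273 - 21*W (z(W) = (W + 13)*(6*(-3) - 3) = (13 + W)*(-18 - 3) = (13 + W)*(-21) = -273 - 21*W)
-(z(28) - 1705) + o = -((-273 - 21*28) - 1705) + 3418 = -((-273 - 588) - 1705) + 3418 = -(-861 - 1705) + 3418 = -1*(-2566) + 3418 = 2566 + 3418 = 5984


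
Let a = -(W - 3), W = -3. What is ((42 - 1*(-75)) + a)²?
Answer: 15129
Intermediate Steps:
a = 6 (a = -(-3 - 3) = -1*(-6) = 6)
((42 - 1*(-75)) + a)² = ((42 - 1*(-75)) + 6)² = ((42 + 75) + 6)² = (117 + 6)² = 123² = 15129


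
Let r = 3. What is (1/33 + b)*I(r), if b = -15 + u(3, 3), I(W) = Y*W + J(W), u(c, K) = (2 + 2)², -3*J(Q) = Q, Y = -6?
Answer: -646/33 ≈ -19.576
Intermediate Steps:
J(Q) = -Q/3
u(c, K) = 16 (u(c, K) = 4² = 16)
I(W) = -19*W/3 (I(W) = -6*W - W/3 = -19*W/3)
b = 1 (b = -15 + 16 = 1)
(1/33 + b)*I(r) = (1/33 + 1)*(-19/3*3) = (1/33 + 1)*(-19) = (34/33)*(-19) = -646/33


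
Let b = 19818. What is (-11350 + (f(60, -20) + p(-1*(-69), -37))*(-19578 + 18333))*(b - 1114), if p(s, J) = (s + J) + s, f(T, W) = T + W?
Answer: -3495684080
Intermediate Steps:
p(s, J) = J + 2*s (p(s, J) = (J + s) + s = J + 2*s)
(-11350 + (f(60, -20) + p(-1*(-69), -37))*(-19578 + 18333))*(b - 1114) = (-11350 + ((60 - 20) + (-37 + 2*(-1*(-69))))*(-19578 + 18333))*(19818 - 1114) = (-11350 + (40 + (-37 + 2*69))*(-1245))*18704 = (-11350 + (40 + (-37 + 138))*(-1245))*18704 = (-11350 + (40 + 101)*(-1245))*18704 = (-11350 + 141*(-1245))*18704 = (-11350 - 175545)*18704 = -186895*18704 = -3495684080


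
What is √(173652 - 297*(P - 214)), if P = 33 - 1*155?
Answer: 2*√68361 ≈ 522.92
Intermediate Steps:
P = -122 (P = 33 - 155 = -122)
√(173652 - 297*(P - 214)) = √(173652 - 297*(-122 - 214)) = √(173652 - 297*(-336)) = √(173652 + 99792) = √273444 = 2*√68361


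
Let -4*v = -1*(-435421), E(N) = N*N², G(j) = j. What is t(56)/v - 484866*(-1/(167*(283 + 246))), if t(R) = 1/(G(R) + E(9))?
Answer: 165729857936638/30196121961355 ≈ 5.4884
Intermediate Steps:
E(N) = N³
t(R) = 1/(729 + R) (t(R) = 1/(R + 9³) = 1/(R + 729) = 1/(729 + R))
v = -435421/4 (v = -(-1)*(-435421)/4 = -¼*435421 = -435421/4 ≈ -1.0886e+5)
t(56)/v - 484866*(-1/(167*(283 + 246))) = 1/((729 + 56)*(-435421/4)) - 484866*(-1/(167*(283 + 246))) = -4/435421/785 - 484866/((-167*529)) = (1/785)*(-4/435421) - 484866/(-88343) = -4/341805485 - 484866*(-1/88343) = -4/341805485 + 484866/88343 = 165729857936638/30196121961355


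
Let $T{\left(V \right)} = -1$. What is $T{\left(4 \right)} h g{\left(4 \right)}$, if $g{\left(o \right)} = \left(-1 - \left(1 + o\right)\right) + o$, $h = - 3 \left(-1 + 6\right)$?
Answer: $-30$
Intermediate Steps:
$h = -15$ ($h = \left(-3\right) 5 = -15$)
$g{\left(o \right)} = -2$ ($g{\left(o \right)} = \left(-2 - o\right) + o = -2$)
$T{\left(4 \right)} h g{\left(4 \right)} = \left(-1\right) \left(-15\right) \left(-2\right) = 15 \left(-2\right) = -30$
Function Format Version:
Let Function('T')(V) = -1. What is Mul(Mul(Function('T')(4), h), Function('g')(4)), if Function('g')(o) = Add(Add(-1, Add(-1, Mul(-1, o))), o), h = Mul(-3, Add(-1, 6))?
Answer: -30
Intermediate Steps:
h = -15 (h = Mul(-3, 5) = -15)
Function('g')(o) = -2 (Function('g')(o) = Add(Add(-2, Mul(-1, o)), o) = -2)
Mul(Mul(Function('T')(4), h), Function('g')(4)) = Mul(Mul(-1, -15), -2) = Mul(15, -2) = -30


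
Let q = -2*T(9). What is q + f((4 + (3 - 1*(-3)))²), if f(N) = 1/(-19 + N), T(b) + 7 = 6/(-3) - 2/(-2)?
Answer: 1297/81 ≈ 16.012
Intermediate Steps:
T(b) = -8 (T(b) = -7 + (6/(-3) - 2/(-2)) = -7 + (6*(-⅓) - 2*(-½)) = -7 + (-2 + 1) = -7 - 1 = -8)
q = 16 (q = -2*(-8) = 16)
q + f((4 + (3 - 1*(-3)))²) = 16 + 1/(-19 + (4 + (3 - 1*(-3)))²) = 16 + 1/(-19 + (4 + (3 + 3))²) = 16 + 1/(-19 + (4 + 6)²) = 16 + 1/(-19 + 10²) = 16 + 1/(-19 + 100) = 16 + 1/81 = 1297/81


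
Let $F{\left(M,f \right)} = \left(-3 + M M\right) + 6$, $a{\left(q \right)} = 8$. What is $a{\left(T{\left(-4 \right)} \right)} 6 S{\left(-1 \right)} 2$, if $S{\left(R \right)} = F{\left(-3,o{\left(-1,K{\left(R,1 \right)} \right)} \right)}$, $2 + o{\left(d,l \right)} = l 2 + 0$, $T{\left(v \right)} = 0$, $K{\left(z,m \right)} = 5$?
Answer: $1152$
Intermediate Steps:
$o{\left(d,l \right)} = -2 + 2 l$ ($o{\left(d,l \right)} = -2 + \left(l 2 + 0\right) = -2 + \left(2 l + 0\right) = -2 + 2 l$)
$F{\left(M,f \right)} = 3 + M^{2}$ ($F{\left(M,f \right)} = \left(-3 + M^{2}\right) + 6 = 3 + M^{2}$)
$S{\left(R \right)} = 12$ ($S{\left(R \right)} = 3 + \left(-3\right)^{2} = 3 + 9 = 12$)
$a{\left(T{\left(-4 \right)} \right)} 6 S{\left(-1 \right)} 2 = 8 \cdot 6 \cdot 12 \cdot 2 = 8 \cdot 72 \cdot 2 = 8 \cdot 144 = 1152$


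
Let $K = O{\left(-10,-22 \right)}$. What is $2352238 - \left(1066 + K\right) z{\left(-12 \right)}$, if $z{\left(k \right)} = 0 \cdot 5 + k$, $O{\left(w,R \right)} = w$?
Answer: $2364910$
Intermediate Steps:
$K = -10$
$z{\left(k \right)} = k$ ($z{\left(k \right)} = 0 + k = k$)
$2352238 - \left(1066 + K\right) z{\left(-12 \right)} = 2352238 - \left(1066 - 10\right) \left(-12\right) = 2352238 - 1056 \left(-12\right) = 2352238 - -12672 = 2352238 + 12672 = 2364910$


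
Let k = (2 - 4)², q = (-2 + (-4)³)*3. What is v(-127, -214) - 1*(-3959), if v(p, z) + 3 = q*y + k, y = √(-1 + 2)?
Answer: 3762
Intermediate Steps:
q = -198 (q = (-2 - 64)*3 = -66*3 = -198)
y = 1 (y = √1 = 1)
k = 4 (k = (-2)² = 4)
v(p, z) = -197 (v(p, z) = -3 + (-198*1 + 4) = -3 + (-198 + 4) = -3 - 194 = -197)
v(-127, -214) - 1*(-3959) = -197 - 1*(-3959) = -197 + 3959 = 3762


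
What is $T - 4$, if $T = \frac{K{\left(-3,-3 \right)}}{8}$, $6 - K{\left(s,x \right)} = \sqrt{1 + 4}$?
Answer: $- \frac{13}{4} - \frac{\sqrt{5}}{8} \approx -3.5295$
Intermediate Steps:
$K{\left(s,x \right)} = 6 - \sqrt{5}$ ($K{\left(s,x \right)} = 6 - \sqrt{1 + 4} = 6 - \sqrt{5}$)
$T = \frac{3}{4} - \frac{\sqrt{5}}{8}$ ($T = \frac{6 - \sqrt{5}}{8} = \left(6 - \sqrt{5}\right) \frac{1}{8} = \frac{3}{4} - \frac{\sqrt{5}}{8} \approx 0.47049$)
$T - 4 = \left(\frac{3}{4} - \frac{\sqrt{5}}{8}\right) - 4 = - \frac{13}{4} - \frac{\sqrt{5}}{8}$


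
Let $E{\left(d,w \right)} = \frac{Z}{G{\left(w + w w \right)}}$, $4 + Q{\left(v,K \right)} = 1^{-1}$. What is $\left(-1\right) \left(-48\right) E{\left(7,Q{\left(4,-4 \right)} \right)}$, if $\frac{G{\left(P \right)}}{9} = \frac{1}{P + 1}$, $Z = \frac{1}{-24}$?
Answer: $- \frac{14}{9} \approx -1.5556$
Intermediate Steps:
$Q{\left(v,K \right)} = -3$ ($Q{\left(v,K \right)} = -4 + 1^{-1} = -4 + 1 = -3$)
$Z = - \frac{1}{24} \approx -0.041667$
$G{\left(P \right)} = \frac{9}{1 + P}$ ($G{\left(P \right)} = \frac{9}{P + 1} = \frac{9}{1 + P}$)
$E{\left(d,w \right)} = - \frac{1}{216} - \frac{w}{216} - \frac{w^{2}}{216}$ ($E{\left(d,w \right)} = - \frac{1}{24 \frac{9}{1 + \left(w + w w\right)}} = - \frac{1}{24 \frac{9}{1 + \left(w + w^{2}\right)}} = - \frac{1}{24 \frac{9}{1 + w + w^{2}}} = - \frac{\frac{1}{9} + \frac{w}{9} + \frac{w^{2}}{9}}{24} = - \frac{1}{216} - \frac{w}{216} - \frac{w^{2}}{216}$)
$\left(-1\right) \left(-48\right) E{\left(7,Q{\left(4,-4 \right)} \right)} = \left(-1\right) \left(-48\right) \left(- \frac{1}{216} - - \frac{1 - 3}{72}\right) = 48 \left(- \frac{1}{216} - \left(- \frac{1}{72}\right) \left(-2\right)\right) = 48 \left(- \frac{1}{216} - \frac{1}{36}\right) = 48 \left(- \frac{7}{216}\right) = - \frac{14}{9}$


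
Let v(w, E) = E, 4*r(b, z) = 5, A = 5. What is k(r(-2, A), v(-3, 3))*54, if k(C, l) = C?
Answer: 135/2 ≈ 67.500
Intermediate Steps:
r(b, z) = 5/4 (r(b, z) = (¼)*5 = 5/4)
k(r(-2, A), v(-3, 3))*54 = (5/4)*54 = 135/2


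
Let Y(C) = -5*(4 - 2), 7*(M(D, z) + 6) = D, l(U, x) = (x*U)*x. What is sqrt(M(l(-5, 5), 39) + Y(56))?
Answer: I*sqrt(1659)/7 ≈ 5.8187*I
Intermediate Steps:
l(U, x) = U*x**2 (l(U, x) = (U*x)*x = U*x**2)
M(D, z) = -6 + D/7
Y(C) = -10 (Y(C) = -5*2 = -10)
sqrt(M(l(-5, 5), 39) + Y(56)) = sqrt((-6 + (-5*5**2)/7) - 10) = sqrt((-6 + (-5*25)/7) - 10) = sqrt((-6 + (1/7)*(-125)) - 10) = sqrt((-6 - 125/7) - 10) = sqrt(-167/7 - 10) = sqrt(-237/7) = I*sqrt(1659)/7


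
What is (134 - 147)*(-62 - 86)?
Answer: 1924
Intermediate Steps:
(134 - 147)*(-62 - 86) = -13*(-148) = 1924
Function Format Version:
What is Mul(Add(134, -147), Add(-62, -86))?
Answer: 1924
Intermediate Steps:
Mul(Add(134, -147), Add(-62, -86)) = Mul(-13, -148) = 1924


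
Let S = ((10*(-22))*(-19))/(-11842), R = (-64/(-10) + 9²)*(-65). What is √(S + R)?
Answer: 3*I*√22130915779/5921 ≈ 75.375*I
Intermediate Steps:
R = -5681 (R = (-64*(-1)/10 + 81)*(-65) = (-1*(-32/5) + 81)*(-65) = (32/5 + 81)*(-65) = (437/5)*(-65) = -5681)
S = -2090/5921 (S = -220*(-19)*(-1/11842) = 4180*(-1/11842) = -2090/5921 ≈ -0.35298)
√(S + R) = √(-2090/5921 - 5681) = √(-33639291/5921) = 3*I*√22130915779/5921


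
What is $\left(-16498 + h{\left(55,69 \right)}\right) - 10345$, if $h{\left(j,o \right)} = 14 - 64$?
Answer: $-26893$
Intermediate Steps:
$h{\left(j,o \right)} = -50$
$\left(-16498 + h{\left(55,69 \right)}\right) - 10345 = \left(-16498 - 50\right) - 10345 = -16548 - 10345 = -26893$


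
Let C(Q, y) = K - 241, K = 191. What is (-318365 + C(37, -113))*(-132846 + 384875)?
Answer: -80249814035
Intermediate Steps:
C(Q, y) = -50 (C(Q, y) = 191 - 241 = -50)
(-318365 + C(37, -113))*(-132846 + 384875) = (-318365 - 50)*(-132846 + 384875) = -318415*252029 = -80249814035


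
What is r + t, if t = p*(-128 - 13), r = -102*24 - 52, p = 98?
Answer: -16318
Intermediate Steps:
r = -2500 (r = -2448 - 52 = -2500)
t = -13818 (t = 98*(-128 - 13) = 98*(-141) = -13818)
r + t = -2500 - 13818 = -16318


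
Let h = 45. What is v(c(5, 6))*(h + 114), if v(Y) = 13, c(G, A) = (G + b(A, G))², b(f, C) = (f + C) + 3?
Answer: 2067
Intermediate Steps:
b(f, C) = 3 + C + f (b(f, C) = (C + f) + 3 = 3 + C + f)
c(G, A) = (3 + A + 2*G)² (c(G, A) = (G + (3 + G + A))² = (G + (3 + A + G))² = (3 + A + 2*G)²)
v(c(5, 6))*(h + 114) = 13*(45 + 114) = 13*159 = 2067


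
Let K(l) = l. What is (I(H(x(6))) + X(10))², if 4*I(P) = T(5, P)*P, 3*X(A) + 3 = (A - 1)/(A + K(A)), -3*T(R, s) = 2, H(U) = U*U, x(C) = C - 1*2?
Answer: 44521/3600 ≈ 12.367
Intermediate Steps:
x(C) = -2 + C (x(C) = C - 2 = -2 + C)
H(U) = U²
T(R, s) = -⅔ (T(R, s) = -⅓*2 = -⅔)
X(A) = -1 + (-1 + A)/(6*A) (X(A) = -1 + ((A - 1)/(A + A))/3 = -1 + ((-1 + A)/((2*A)))/3 = -1 + ((-1 + A)*(1/(2*A)))/3 = -1 + ((-1 + A)/(2*A))/3 = -1 + (-1 + A)/(6*A))
I(P) = -P/6 (I(P) = (-2*P/3)/4 = -P/6)
(I(H(x(6))) + X(10))² = (-(-2 + 6)²/6 + (⅙)*(-1 - 5*10)/10)² = (-⅙*4² + (⅙)*(⅒)*(-1 - 50))² = (-⅙*16 + (⅙)*(⅒)*(-51))² = (-8/3 - 17/20)² = (-211/60)² = 44521/3600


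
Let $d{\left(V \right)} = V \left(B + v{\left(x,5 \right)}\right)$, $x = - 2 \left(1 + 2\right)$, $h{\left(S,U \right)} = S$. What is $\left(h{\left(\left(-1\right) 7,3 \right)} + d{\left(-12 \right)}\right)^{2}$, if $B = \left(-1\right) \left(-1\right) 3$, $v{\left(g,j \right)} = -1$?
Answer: $961$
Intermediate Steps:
$x = -6$ ($x = \left(-2\right) 3 = -6$)
$B = 3$ ($B = 1 \cdot 3 = 3$)
$d{\left(V \right)} = 2 V$ ($d{\left(V \right)} = V \left(3 - 1\right) = V 2 = 2 V$)
$\left(h{\left(\left(-1\right) 7,3 \right)} + d{\left(-12 \right)}\right)^{2} = \left(\left(-1\right) 7 + 2 \left(-12\right)\right)^{2} = \left(-7 - 24\right)^{2} = \left(-31\right)^{2} = 961$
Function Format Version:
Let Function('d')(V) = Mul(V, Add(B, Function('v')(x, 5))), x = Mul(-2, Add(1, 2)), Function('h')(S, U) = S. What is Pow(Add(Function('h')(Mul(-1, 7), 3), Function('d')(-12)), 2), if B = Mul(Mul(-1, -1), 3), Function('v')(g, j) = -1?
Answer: 961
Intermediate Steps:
x = -6 (x = Mul(-2, 3) = -6)
B = 3 (B = Mul(1, 3) = 3)
Function('d')(V) = Mul(2, V) (Function('d')(V) = Mul(V, Add(3, -1)) = Mul(V, 2) = Mul(2, V))
Pow(Add(Function('h')(Mul(-1, 7), 3), Function('d')(-12)), 2) = Pow(Add(Mul(-1, 7), Mul(2, -12)), 2) = Pow(Add(-7, -24), 2) = Pow(-31, 2) = 961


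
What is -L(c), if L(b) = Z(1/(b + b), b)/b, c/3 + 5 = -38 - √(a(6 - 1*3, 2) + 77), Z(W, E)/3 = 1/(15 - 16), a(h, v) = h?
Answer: -43/1769 + 4*√5/1769 ≈ -0.019251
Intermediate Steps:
Z(W, E) = -3 (Z(W, E) = 3/(15 - 16) = 3/(-1) = 3*(-1) = -3)
c = -129 - 12*√5 (c = -15 + 3*(-38 - √((6 - 1*3) + 77)) = -15 + 3*(-38 - √((6 - 3) + 77)) = -15 + 3*(-38 - √(3 + 77)) = -15 + 3*(-38 - √80) = -15 + 3*(-38 - 4*√5) = -15 + (-114 - 12*√5) = -129 - 12*√5 ≈ -155.83)
L(b) = -3/b
-L(c) = -(-3)/(-129 - 12*√5) = 3/(-129 - 12*√5)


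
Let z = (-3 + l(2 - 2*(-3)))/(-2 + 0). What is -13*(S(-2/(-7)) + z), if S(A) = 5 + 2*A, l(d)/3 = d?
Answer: 897/14 ≈ 64.071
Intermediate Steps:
l(d) = 3*d
z = -21/2 (z = (-3 + 3*(2 - 2*(-3)))/(-2 + 0) = (-3 + 3*(2 + 6))/(-2) = (-3 + 3*8)*(-½) = (-3 + 24)*(-½) = 21*(-½) = -21/2 ≈ -10.500)
-13*(S(-2/(-7)) + z) = -13*((5 + 2*(-2/(-7))) - 21/2) = -13*((5 + 2*(-2*(-⅐))) - 21/2) = -13*((5 + 2*(2/7)) - 21/2) = -13*((5 + 4/7) - 21/2) = -13*(39/7 - 21/2) = -13*(-69/14) = 897/14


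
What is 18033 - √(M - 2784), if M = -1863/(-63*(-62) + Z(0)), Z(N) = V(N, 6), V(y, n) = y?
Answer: 18033 - I*√524472942/434 ≈ 18033.0 - 52.768*I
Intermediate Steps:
Z(N) = N
M = -207/434 (M = -1863/(-63*(-62) + 0) = -1863/(3906 + 0) = -1863/3906 = -1863*1/3906 = -207/434 ≈ -0.47696)
18033 - √(M - 2784) = 18033 - √(-207/434 - 2784) = 18033 - √(-1208463/434) = 18033 - I*√524472942/434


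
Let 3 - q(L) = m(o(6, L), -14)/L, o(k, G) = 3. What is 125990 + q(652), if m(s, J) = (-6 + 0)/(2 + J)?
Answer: 164294871/1304 ≈ 1.2599e+5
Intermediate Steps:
m(s, J) = -6/(2 + J)
q(L) = 3 - 1/(2*L) (q(L) = 3 - (-6/(2 - 14))/L = 3 - (-6/(-12))/L = 3 - (-6*(-1/12))/L = 3 - 1/(2*L))
125990 + q(652) = 125990 + (3 - ½/652) = 125990 + (3 - ½*1/652) = 125990 + (3 - 1/1304) = 125990 + 3911/1304 = 164294871/1304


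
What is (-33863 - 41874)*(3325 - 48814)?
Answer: 3445200393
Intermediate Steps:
(-33863 - 41874)*(3325 - 48814) = -75737*(-45489) = 3445200393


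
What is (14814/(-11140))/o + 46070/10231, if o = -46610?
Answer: 11960663220017/2656148688700 ≈ 4.5030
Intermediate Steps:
(14814/(-11140))/o + 46070/10231 = (14814/(-11140))/(-46610) + 46070/10231 = (14814*(-1/11140))*(-1/46610) + 46070*(1/10231) = -7407/5570*(-1/46610) + 46070/10231 = 7407/259617700 + 46070/10231 = 11960663220017/2656148688700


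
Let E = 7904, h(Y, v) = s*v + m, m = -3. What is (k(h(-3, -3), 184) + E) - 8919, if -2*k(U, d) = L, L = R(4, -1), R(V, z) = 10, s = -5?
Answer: -1020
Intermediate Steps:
h(Y, v) = -3 - 5*v (h(Y, v) = -5*v - 3 = -3 - 5*v)
L = 10
k(U, d) = -5 (k(U, d) = -½*10 = -5)
(k(h(-3, -3), 184) + E) - 8919 = (-5 + 7904) - 8919 = 7899 - 8919 = -1020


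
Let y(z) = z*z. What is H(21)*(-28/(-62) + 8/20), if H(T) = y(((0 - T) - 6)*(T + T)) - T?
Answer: 33948684/31 ≈ 1.0951e+6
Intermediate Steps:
y(z) = z²
H(T) = -T + 4*T²*(-6 - T)² (H(T) = (((0 - T) - 6)*(T + T))² - T = ((-T - 6)*(2*T))² - T = ((-6 - T)*(2*T))² - T = (2*T*(-6 - T))² - T = 4*T²*(-6 - T)² - T = -T + 4*T²*(-6 - T)²)
H(21)*(-28/(-62) + 8/20) = (21*(-1 + 4*21*(6 + 21)²))*(-28/(-62) + 8/20) = (21*(-1 + 4*21*27²))*(-28*(-1/62) + 8*(1/20)) = (21*(-1 + 4*21*729))*(14/31 + ⅖) = (21*(-1 + 61236))*(132/155) = (21*61235)*(132/155) = 1285935*(132/155) = 33948684/31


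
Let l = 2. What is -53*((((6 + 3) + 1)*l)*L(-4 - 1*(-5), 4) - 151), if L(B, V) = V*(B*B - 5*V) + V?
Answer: 84323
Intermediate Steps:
L(B, V) = V + V*(B**2 - 5*V) (L(B, V) = V*(B**2 - 5*V) + V = V + V*(B**2 - 5*V))
-53*((((6 + 3) + 1)*l)*L(-4 - 1*(-5), 4) - 151) = -53*((((6 + 3) + 1)*2)*(4*(1 + (-4 - 1*(-5))**2 - 5*4)) - 151) = -53*(((9 + 1)*2)*(4*(1 + (-4 + 5)**2 - 20)) - 151) = -53*((10*2)*(4*(1 + 1**2 - 20)) - 151) = -53*(20*(4*(1 + 1 - 20)) - 151) = -53*(20*(4*(-18)) - 151) = -53*(20*(-72) - 151) = -53*(-1440 - 151) = -53*(-1591) = 84323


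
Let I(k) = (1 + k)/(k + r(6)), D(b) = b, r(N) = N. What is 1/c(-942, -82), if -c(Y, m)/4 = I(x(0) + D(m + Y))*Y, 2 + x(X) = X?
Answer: 17/64370 ≈ 0.00026410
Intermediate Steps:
x(X) = -2 + X
I(k) = (1 + k)/(6 + k) (I(k) = (1 + k)/(k + 6) = (1 + k)/(6 + k))
c(Y, m) = -4*Y*(-1 + Y + m)/(4 + Y + m) (c(Y, m) = -4*(1 + ((-2 + 0) + (m + Y)))/(6 + ((-2 + 0) + (m + Y)))*Y = -4*(1 + (-2 + (Y + m)))/(6 + (-2 + (Y + m)))*Y = -4*(1 + (-2 + Y + m))/(6 + (-2 + Y + m))*Y = -4*(-1 + Y + m)/(4 + Y + m)*Y = -4*Y*(-1 + Y + m)/(4 + Y + m))
1/c(-942, -82) = 1/(4*(-942)*(1 - 1*(-942) - 1*(-82))/(4 - 942 - 82)) = 1/(4*(-942)*(1 + 942 + 82)/(-1020)) = 1/(4*(-942)*(-1/1020)*1025) = 1/(64370/17) = 17/64370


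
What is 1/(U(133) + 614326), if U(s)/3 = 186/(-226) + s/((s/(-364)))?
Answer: 113/69295163 ≈ 1.6307e-6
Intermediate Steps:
U(s) = -123675/113 (U(s) = 3*(186/(-226) + s/((s/(-364)))) = 3*(186*(-1/226) + s/((s*(-1/364)))) = 3*(-93/113 + s/((-s/364))) = 3*(-93/113 + s*(-364/s)) = 3*(-93/113 - 364) = 3*(-41225/113) = -123675/113)
1/(U(133) + 614326) = 1/(-123675/113 + 614326) = 1/(69295163/113) = 113/69295163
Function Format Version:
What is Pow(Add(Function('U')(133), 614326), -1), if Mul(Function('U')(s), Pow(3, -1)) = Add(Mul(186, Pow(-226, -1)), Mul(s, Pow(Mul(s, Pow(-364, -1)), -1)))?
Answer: Rational(113, 69295163) ≈ 1.6307e-6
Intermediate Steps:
Function('U')(s) = Rational(-123675, 113) (Function('U')(s) = Mul(3, Add(Mul(186, Pow(-226, -1)), Mul(s, Pow(Mul(s, Pow(-364, -1)), -1)))) = Mul(3, Add(Mul(186, Rational(-1, 226)), Mul(s, Pow(Mul(s, Rational(-1, 364)), -1)))) = Mul(3, Add(Rational(-93, 113), Mul(s, Pow(Mul(Rational(-1, 364), s), -1)))) = Mul(3, Add(Rational(-93, 113), Mul(s, Mul(-364, Pow(s, -1))))) = Mul(3, Add(Rational(-93, 113), -364)) = Mul(3, Rational(-41225, 113)) = Rational(-123675, 113))
Pow(Add(Function('U')(133), 614326), -1) = Pow(Add(Rational(-123675, 113), 614326), -1) = Pow(Rational(69295163, 113), -1) = Rational(113, 69295163)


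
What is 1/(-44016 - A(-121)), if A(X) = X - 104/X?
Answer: -121/5311399 ≈ -2.2781e-5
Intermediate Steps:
A(X) = X - 104/X
1/(-44016 - A(-121)) = 1/(-44016 - (-121 - 104/(-121))) = 1/(-44016 - (-121 - 104*(-1/121))) = 1/(-44016 - (-121 + 104/121)) = 1/(-44016 - 1*(-14537/121)) = 1/(-44016 + 14537/121) = 1/(-5311399/121) = -121/5311399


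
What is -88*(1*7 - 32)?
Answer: 2200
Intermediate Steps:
-88*(1*7 - 32) = -88*(7 - 32) = -88*(-25) = 2200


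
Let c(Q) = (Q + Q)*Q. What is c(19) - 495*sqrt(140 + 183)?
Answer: 722 - 495*sqrt(323) ≈ -8174.2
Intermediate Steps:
c(Q) = 2*Q**2 (c(Q) = (2*Q)*Q = 2*Q**2)
c(19) - 495*sqrt(140 + 183) = 2*19**2 - 495*sqrt(140 + 183) = 2*361 - 495*sqrt(323) = 722 - 495*sqrt(323)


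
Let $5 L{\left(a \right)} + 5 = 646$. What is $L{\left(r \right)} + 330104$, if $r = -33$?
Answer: $\frac{1651161}{5} \approx 3.3023 \cdot 10^{5}$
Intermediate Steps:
$L{\left(a \right)} = \frac{641}{5}$ ($L{\left(a \right)} = -1 + \frac{1}{5} \cdot 646 = -1 + \frac{646}{5} = \frac{641}{5}$)
$L{\left(r \right)} + 330104 = \frac{641}{5} + 330104 = \frac{1651161}{5}$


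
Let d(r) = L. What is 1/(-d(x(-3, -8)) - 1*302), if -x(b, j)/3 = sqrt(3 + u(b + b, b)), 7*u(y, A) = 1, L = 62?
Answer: -1/364 ≈ -0.0027473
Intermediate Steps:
u(y, A) = 1/7 (u(y, A) = (1/7)*1 = 1/7)
x(b, j) = -3*sqrt(154)/7 (x(b, j) = -3*sqrt(3 + 1/7) = -3*sqrt(154)/7)
d(r) = 62
1/(-d(x(-3, -8)) - 1*302) = 1/(-1*62 - 1*302) = 1/(-62 - 302) = 1/(-364) = -1/364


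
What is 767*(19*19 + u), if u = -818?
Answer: -350519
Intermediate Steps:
767*(19*19 + u) = 767*(19*19 - 818) = 767*(361 - 818) = 767*(-457) = -350519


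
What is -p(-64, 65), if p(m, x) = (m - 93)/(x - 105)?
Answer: -157/40 ≈ -3.9250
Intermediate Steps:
p(m, x) = (-93 + m)/(-105 + x)
-p(-64, 65) = -(-93 - 64)/(-105 + 65) = -(-157)/(-40) = -(-1)*(-157)/40 = -1*157/40 = -157/40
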